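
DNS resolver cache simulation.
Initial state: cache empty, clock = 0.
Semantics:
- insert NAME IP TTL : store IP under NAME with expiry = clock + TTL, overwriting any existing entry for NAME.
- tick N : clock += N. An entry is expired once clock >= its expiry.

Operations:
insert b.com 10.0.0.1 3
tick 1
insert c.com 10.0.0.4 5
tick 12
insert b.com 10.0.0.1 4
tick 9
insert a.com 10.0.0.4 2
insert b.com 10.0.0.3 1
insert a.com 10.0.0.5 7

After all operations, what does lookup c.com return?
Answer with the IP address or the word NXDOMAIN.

Op 1: insert b.com -> 10.0.0.1 (expiry=0+3=3). clock=0
Op 2: tick 1 -> clock=1.
Op 3: insert c.com -> 10.0.0.4 (expiry=1+5=6). clock=1
Op 4: tick 12 -> clock=13. purged={b.com,c.com}
Op 5: insert b.com -> 10.0.0.1 (expiry=13+4=17). clock=13
Op 6: tick 9 -> clock=22. purged={b.com}
Op 7: insert a.com -> 10.0.0.4 (expiry=22+2=24). clock=22
Op 8: insert b.com -> 10.0.0.3 (expiry=22+1=23). clock=22
Op 9: insert a.com -> 10.0.0.5 (expiry=22+7=29). clock=22
lookup c.com: not in cache (expired or never inserted)

Answer: NXDOMAIN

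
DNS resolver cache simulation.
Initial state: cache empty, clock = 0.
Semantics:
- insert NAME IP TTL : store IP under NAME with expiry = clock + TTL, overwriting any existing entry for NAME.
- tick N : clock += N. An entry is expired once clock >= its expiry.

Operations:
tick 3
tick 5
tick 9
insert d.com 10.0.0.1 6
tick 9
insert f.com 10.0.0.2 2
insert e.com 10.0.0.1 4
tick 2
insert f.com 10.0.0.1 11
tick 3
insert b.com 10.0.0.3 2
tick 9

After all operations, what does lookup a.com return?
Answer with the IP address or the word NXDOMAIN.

Op 1: tick 3 -> clock=3.
Op 2: tick 5 -> clock=8.
Op 3: tick 9 -> clock=17.
Op 4: insert d.com -> 10.0.0.1 (expiry=17+6=23). clock=17
Op 5: tick 9 -> clock=26. purged={d.com}
Op 6: insert f.com -> 10.0.0.2 (expiry=26+2=28). clock=26
Op 7: insert e.com -> 10.0.0.1 (expiry=26+4=30). clock=26
Op 8: tick 2 -> clock=28. purged={f.com}
Op 9: insert f.com -> 10.0.0.1 (expiry=28+11=39). clock=28
Op 10: tick 3 -> clock=31. purged={e.com}
Op 11: insert b.com -> 10.0.0.3 (expiry=31+2=33). clock=31
Op 12: tick 9 -> clock=40. purged={b.com,f.com}
lookup a.com: not in cache (expired or never inserted)

Answer: NXDOMAIN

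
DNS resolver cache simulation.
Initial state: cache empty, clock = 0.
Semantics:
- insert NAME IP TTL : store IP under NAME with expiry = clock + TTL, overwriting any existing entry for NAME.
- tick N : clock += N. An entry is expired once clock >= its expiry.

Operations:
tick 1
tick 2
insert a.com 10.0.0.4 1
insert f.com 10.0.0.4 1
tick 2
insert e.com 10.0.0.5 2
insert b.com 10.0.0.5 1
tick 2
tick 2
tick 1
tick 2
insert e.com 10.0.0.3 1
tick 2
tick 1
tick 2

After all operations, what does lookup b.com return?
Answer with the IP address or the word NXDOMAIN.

Op 1: tick 1 -> clock=1.
Op 2: tick 2 -> clock=3.
Op 3: insert a.com -> 10.0.0.4 (expiry=3+1=4). clock=3
Op 4: insert f.com -> 10.0.0.4 (expiry=3+1=4). clock=3
Op 5: tick 2 -> clock=5. purged={a.com,f.com}
Op 6: insert e.com -> 10.0.0.5 (expiry=5+2=7). clock=5
Op 7: insert b.com -> 10.0.0.5 (expiry=5+1=6). clock=5
Op 8: tick 2 -> clock=7. purged={b.com,e.com}
Op 9: tick 2 -> clock=9.
Op 10: tick 1 -> clock=10.
Op 11: tick 2 -> clock=12.
Op 12: insert e.com -> 10.0.0.3 (expiry=12+1=13). clock=12
Op 13: tick 2 -> clock=14. purged={e.com}
Op 14: tick 1 -> clock=15.
Op 15: tick 2 -> clock=17.
lookup b.com: not in cache (expired or never inserted)

Answer: NXDOMAIN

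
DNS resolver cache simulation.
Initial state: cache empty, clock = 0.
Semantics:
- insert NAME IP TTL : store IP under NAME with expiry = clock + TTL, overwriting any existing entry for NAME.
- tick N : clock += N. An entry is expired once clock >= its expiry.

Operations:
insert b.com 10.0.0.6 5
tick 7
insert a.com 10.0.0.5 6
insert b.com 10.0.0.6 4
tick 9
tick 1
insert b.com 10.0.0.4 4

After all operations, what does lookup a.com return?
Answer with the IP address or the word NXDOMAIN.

Answer: NXDOMAIN

Derivation:
Op 1: insert b.com -> 10.0.0.6 (expiry=0+5=5). clock=0
Op 2: tick 7 -> clock=7. purged={b.com}
Op 3: insert a.com -> 10.0.0.5 (expiry=7+6=13). clock=7
Op 4: insert b.com -> 10.0.0.6 (expiry=7+4=11). clock=7
Op 5: tick 9 -> clock=16. purged={a.com,b.com}
Op 6: tick 1 -> clock=17.
Op 7: insert b.com -> 10.0.0.4 (expiry=17+4=21). clock=17
lookup a.com: not in cache (expired or never inserted)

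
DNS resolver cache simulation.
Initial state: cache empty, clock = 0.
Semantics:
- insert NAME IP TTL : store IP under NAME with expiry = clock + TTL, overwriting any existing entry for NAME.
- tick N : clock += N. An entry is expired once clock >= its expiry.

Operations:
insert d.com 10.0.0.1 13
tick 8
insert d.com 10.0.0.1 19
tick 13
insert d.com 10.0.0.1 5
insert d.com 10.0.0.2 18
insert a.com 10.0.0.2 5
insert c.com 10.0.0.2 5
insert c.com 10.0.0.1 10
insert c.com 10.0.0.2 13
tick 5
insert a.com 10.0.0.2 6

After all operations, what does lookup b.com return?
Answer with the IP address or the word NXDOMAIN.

Answer: NXDOMAIN

Derivation:
Op 1: insert d.com -> 10.0.0.1 (expiry=0+13=13). clock=0
Op 2: tick 8 -> clock=8.
Op 3: insert d.com -> 10.0.0.1 (expiry=8+19=27). clock=8
Op 4: tick 13 -> clock=21.
Op 5: insert d.com -> 10.0.0.1 (expiry=21+5=26). clock=21
Op 6: insert d.com -> 10.0.0.2 (expiry=21+18=39). clock=21
Op 7: insert a.com -> 10.0.0.2 (expiry=21+5=26). clock=21
Op 8: insert c.com -> 10.0.0.2 (expiry=21+5=26). clock=21
Op 9: insert c.com -> 10.0.0.1 (expiry=21+10=31). clock=21
Op 10: insert c.com -> 10.0.0.2 (expiry=21+13=34). clock=21
Op 11: tick 5 -> clock=26. purged={a.com}
Op 12: insert a.com -> 10.0.0.2 (expiry=26+6=32). clock=26
lookup b.com: not in cache (expired or never inserted)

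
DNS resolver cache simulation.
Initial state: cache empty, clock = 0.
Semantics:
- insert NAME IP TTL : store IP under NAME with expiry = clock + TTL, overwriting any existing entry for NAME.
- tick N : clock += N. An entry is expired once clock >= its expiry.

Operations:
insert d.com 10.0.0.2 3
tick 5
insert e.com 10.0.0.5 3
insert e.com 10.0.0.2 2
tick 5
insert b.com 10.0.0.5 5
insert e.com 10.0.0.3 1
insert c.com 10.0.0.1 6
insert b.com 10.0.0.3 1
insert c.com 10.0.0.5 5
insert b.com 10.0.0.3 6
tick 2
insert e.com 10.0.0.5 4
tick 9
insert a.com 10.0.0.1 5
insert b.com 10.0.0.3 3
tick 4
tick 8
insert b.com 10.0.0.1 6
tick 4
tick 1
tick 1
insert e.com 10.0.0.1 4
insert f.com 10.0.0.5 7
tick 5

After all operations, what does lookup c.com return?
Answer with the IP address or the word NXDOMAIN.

Answer: NXDOMAIN

Derivation:
Op 1: insert d.com -> 10.0.0.2 (expiry=0+3=3). clock=0
Op 2: tick 5 -> clock=5. purged={d.com}
Op 3: insert e.com -> 10.0.0.5 (expiry=5+3=8). clock=5
Op 4: insert e.com -> 10.0.0.2 (expiry=5+2=7). clock=5
Op 5: tick 5 -> clock=10. purged={e.com}
Op 6: insert b.com -> 10.0.0.5 (expiry=10+5=15). clock=10
Op 7: insert e.com -> 10.0.0.3 (expiry=10+1=11). clock=10
Op 8: insert c.com -> 10.0.0.1 (expiry=10+6=16). clock=10
Op 9: insert b.com -> 10.0.0.3 (expiry=10+1=11). clock=10
Op 10: insert c.com -> 10.0.0.5 (expiry=10+5=15). clock=10
Op 11: insert b.com -> 10.0.0.3 (expiry=10+6=16). clock=10
Op 12: tick 2 -> clock=12. purged={e.com}
Op 13: insert e.com -> 10.0.0.5 (expiry=12+4=16). clock=12
Op 14: tick 9 -> clock=21. purged={b.com,c.com,e.com}
Op 15: insert a.com -> 10.0.0.1 (expiry=21+5=26). clock=21
Op 16: insert b.com -> 10.0.0.3 (expiry=21+3=24). clock=21
Op 17: tick 4 -> clock=25. purged={b.com}
Op 18: tick 8 -> clock=33. purged={a.com}
Op 19: insert b.com -> 10.0.0.1 (expiry=33+6=39). clock=33
Op 20: tick 4 -> clock=37.
Op 21: tick 1 -> clock=38.
Op 22: tick 1 -> clock=39. purged={b.com}
Op 23: insert e.com -> 10.0.0.1 (expiry=39+4=43). clock=39
Op 24: insert f.com -> 10.0.0.5 (expiry=39+7=46). clock=39
Op 25: tick 5 -> clock=44. purged={e.com}
lookup c.com: not in cache (expired or never inserted)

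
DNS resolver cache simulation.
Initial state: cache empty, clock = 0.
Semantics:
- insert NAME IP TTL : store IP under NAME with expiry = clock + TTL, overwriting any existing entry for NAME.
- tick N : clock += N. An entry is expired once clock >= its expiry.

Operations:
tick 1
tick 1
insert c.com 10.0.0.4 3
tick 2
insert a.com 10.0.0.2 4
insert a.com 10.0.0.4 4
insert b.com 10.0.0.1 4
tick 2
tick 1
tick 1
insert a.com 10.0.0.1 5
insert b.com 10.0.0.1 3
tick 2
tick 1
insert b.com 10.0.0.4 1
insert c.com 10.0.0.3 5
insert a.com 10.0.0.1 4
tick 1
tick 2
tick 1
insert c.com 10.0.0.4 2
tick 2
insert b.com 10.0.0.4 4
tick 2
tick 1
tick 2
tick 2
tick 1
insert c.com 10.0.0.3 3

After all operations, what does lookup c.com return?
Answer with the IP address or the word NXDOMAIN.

Op 1: tick 1 -> clock=1.
Op 2: tick 1 -> clock=2.
Op 3: insert c.com -> 10.0.0.4 (expiry=2+3=5). clock=2
Op 4: tick 2 -> clock=4.
Op 5: insert a.com -> 10.0.0.2 (expiry=4+4=8). clock=4
Op 6: insert a.com -> 10.0.0.4 (expiry=4+4=8). clock=4
Op 7: insert b.com -> 10.0.0.1 (expiry=4+4=8). clock=4
Op 8: tick 2 -> clock=6. purged={c.com}
Op 9: tick 1 -> clock=7.
Op 10: tick 1 -> clock=8. purged={a.com,b.com}
Op 11: insert a.com -> 10.0.0.1 (expiry=8+5=13). clock=8
Op 12: insert b.com -> 10.0.0.1 (expiry=8+3=11). clock=8
Op 13: tick 2 -> clock=10.
Op 14: tick 1 -> clock=11. purged={b.com}
Op 15: insert b.com -> 10.0.0.4 (expiry=11+1=12). clock=11
Op 16: insert c.com -> 10.0.0.3 (expiry=11+5=16). clock=11
Op 17: insert a.com -> 10.0.0.1 (expiry=11+4=15). clock=11
Op 18: tick 1 -> clock=12. purged={b.com}
Op 19: tick 2 -> clock=14.
Op 20: tick 1 -> clock=15. purged={a.com}
Op 21: insert c.com -> 10.0.0.4 (expiry=15+2=17). clock=15
Op 22: tick 2 -> clock=17. purged={c.com}
Op 23: insert b.com -> 10.0.0.4 (expiry=17+4=21). clock=17
Op 24: tick 2 -> clock=19.
Op 25: tick 1 -> clock=20.
Op 26: tick 2 -> clock=22. purged={b.com}
Op 27: tick 2 -> clock=24.
Op 28: tick 1 -> clock=25.
Op 29: insert c.com -> 10.0.0.3 (expiry=25+3=28). clock=25
lookup c.com: present, ip=10.0.0.3 expiry=28 > clock=25

Answer: 10.0.0.3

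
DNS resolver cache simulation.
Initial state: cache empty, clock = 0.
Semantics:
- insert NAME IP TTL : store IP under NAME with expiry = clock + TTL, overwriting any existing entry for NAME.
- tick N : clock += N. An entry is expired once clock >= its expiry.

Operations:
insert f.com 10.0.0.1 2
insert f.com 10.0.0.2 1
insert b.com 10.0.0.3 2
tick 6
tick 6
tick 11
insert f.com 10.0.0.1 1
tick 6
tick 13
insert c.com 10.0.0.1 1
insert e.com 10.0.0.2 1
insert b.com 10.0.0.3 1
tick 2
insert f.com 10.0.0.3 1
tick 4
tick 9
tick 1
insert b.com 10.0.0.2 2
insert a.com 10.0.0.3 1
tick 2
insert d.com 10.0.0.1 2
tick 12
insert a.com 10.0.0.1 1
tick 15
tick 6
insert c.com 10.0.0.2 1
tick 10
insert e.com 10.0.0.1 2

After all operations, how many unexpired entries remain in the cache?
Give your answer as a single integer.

Op 1: insert f.com -> 10.0.0.1 (expiry=0+2=2). clock=0
Op 2: insert f.com -> 10.0.0.2 (expiry=0+1=1). clock=0
Op 3: insert b.com -> 10.0.0.3 (expiry=0+2=2). clock=0
Op 4: tick 6 -> clock=6. purged={b.com,f.com}
Op 5: tick 6 -> clock=12.
Op 6: tick 11 -> clock=23.
Op 7: insert f.com -> 10.0.0.1 (expiry=23+1=24). clock=23
Op 8: tick 6 -> clock=29. purged={f.com}
Op 9: tick 13 -> clock=42.
Op 10: insert c.com -> 10.0.0.1 (expiry=42+1=43). clock=42
Op 11: insert e.com -> 10.0.0.2 (expiry=42+1=43). clock=42
Op 12: insert b.com -> 10.0.0.3 (expiry=42+1=43). clock=42
Op 13: tick 2 -> clock=44. purged={b.com,c.com,e.com}
Op 14: insert f.com -> 10.0.0.3 (expiry=44+1=45). clock=44
Op 15: tick 4 -> clock=48. purged={f.com}
Op 16: tick 9 -> clock=57.
Op 17: tick 1 -> clock=58.
Op 18: insert b.com -> 10.0.0.2 (expiry=58+2=60). clock=58
Op 19: insert a.com -> 10.0.0.3 (expiry=58+1=59). clock=58
Op 20: tick 2 -> clock=60. purged={a.com,b.com}
Op 21: insert d.com -> 10.0.0.1 (expiry=60+2=62). clock=60
Op 22: tick 12 -> clock=72. purged={d.com}
Op 23: insert a.com -> 10.0.0.1 (expiry=72+1=73). clock=72
Op 24: tick 15 -> clock=87. purged={a.com}
Op 25: tick 6 -> clock=93.
Op 26: insert c.com -> 10.0.0.2 (expiry=93+1=94). clock=93
Op 27: tick 10 -> clock=103. purged={c.com}
Op 28: insert e.com -> 10.0.0.1 (expiry=103+2=105). clock=103
Final cache (unexpired): {e.com} -> size=1

Answer: 1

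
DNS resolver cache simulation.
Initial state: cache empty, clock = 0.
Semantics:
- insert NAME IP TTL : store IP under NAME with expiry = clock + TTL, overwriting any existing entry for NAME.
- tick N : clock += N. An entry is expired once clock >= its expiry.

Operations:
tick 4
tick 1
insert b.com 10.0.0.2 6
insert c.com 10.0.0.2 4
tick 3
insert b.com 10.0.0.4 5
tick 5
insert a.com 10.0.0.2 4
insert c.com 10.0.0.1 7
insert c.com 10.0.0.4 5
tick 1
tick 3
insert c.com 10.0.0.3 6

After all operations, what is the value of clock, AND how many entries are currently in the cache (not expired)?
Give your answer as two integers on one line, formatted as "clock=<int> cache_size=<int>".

Answer: clock=17 cache_size=1

Derivation:
Op 1: tick 4 -> clock=4.
Op 2: tick 1 -> clock=5.
Op 3: insert b.com -> 10.0.0.2 (expiry=5+6=11). clock=5
Op 4: insert c.com -> 10.0.0.2 (expiry=5+4=9). clock=5
Op 5: tick 3 -> clock=8.
Op 6: insert b.com -> 10.0.0.4 (expiry=8+5=13). clock=8
Op 7: tick 5 -> clock=13. purged={b.com,c.com}
Op 8: insert a.com -> 10.0.0.2 (expiry=13+4=17). clock=13
Op 9: insert c.com -> 10.0.0.1 (expiry=13+7=20). clock=13
Op 10: insert c.com -> 10.0.0.4 (expiry=13+5=18). clock=13
Op 11: tick 1 -> clock=14.
Op 12: tick 3 -> clock=17. purged={a.com}
Op 13: insert c.com -> 10.0.0.3 (expiry=17+6=23). clock=17
Final clock = 17
Final cache (unexpired): {c.com} -> size=1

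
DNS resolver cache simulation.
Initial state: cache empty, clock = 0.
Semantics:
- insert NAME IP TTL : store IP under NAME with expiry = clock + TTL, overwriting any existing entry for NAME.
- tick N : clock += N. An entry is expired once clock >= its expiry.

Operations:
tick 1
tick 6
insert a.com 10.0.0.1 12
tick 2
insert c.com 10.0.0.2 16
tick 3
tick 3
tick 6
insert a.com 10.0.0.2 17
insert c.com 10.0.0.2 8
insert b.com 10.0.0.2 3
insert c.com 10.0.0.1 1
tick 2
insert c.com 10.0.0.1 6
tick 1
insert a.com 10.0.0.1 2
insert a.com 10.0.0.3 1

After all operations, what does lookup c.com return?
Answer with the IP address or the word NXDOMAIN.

Op 1: tick 1 -> clock=1.
Op 2: tick 6 -> clock=7.
Op 3: insert a.com -> 10.0.0.1 (expiry=7+12=19). clock=7
Op 4: tick 2 -> clock=9.
Op 5: insert c.com -> 10.0.0.2 (expiry=9+16=25). clock=9
Op 6: tick 3 -> clock=12.
Op 7: tick 3 -> clock=15.
Op 8: tick 6 -> clock=21. purged={a.com}
Op 9: insert a.com -> 10.0.0.2 (expiry=21+17=38). clock=21
Op 10: insert c.com -> 10.0.0.2 (expiry=21+8=29). clock=21
Op 11: insert b.com -> 10.0.0.2 (expiry=21+3=24). clock=21
Op 12: insert c.com -> 10.0.0.1 (expiry=21+1=22). clock=21
Op 13: tick 2 -> clock=23. purged={c.com}
Op 14: insert c.com -> 10.0.0.1 (expiry=23+6=29). clock=23
Op 15: tick 1 -> clock=24. purged={b.com}
Op 16: insert a.com -> 10.0.0.1 (expiry=24+2=26). clock=24
Op 17: insert a.com -> 10.0.0.3 (expiry=24+1=25). clock=24
lookup c.com: present, ip=10.0.0.1 expiry=29 > clock=24

Answer: 10.0.0.1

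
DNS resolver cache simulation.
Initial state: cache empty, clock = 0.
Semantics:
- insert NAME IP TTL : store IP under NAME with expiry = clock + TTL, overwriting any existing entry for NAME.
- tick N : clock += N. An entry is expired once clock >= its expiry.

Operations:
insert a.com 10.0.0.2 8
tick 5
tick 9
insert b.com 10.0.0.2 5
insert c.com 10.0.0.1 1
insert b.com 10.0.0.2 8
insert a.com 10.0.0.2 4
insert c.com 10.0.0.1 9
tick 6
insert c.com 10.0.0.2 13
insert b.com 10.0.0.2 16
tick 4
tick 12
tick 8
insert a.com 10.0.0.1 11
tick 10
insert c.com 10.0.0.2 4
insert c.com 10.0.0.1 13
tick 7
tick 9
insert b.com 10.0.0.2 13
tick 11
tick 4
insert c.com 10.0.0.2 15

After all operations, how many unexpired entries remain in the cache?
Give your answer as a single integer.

Op 1: insert a.com -> 10.0.0.2 (expiry=0+8=8). clock=0
Op 2: tick 5 -> clock=5.
Op 3: tick 9 -> clock=14. purged={a.com}
Op 4: insert b.com -> 10.0.0.2 (expiry=14+5=19). clock=14
Op 5: insert c.com -> 10.0.0.1 (expiry=14+1=15). clock=14
Op 6: insert b.com -> 10.0.0.2 (expiry=14+8=22). clock=14
Op 7: insert a.com -> 10.0.0.2 (expiry=14+4=18). clock=14
Op 8: insert c.com -> 10.0.0.1 (expiry=14+9=23). clock=14
Op 9: tick 6 -> clock=20. purged={a.com}
Op 10: insert c.com -> 10.0.0.2 (expiry=20+13=33). clock=20
Op 11: insert b.com -> 10.0.0.2 (expiry=20+16=36). clock=20
Op 12: tick 4 -> clock=24.
Op 13: tick 12 -> clock=36. purged={b.com,c.com}
Op 14: tick 8 -> clock=44.
Op 15: insert a.com -> 10.0.0.1 (expiry=44+11=55). clock=44
Op 16: tick 10 -> clock=54.
Op 17: insert c.com -> 10.0.0.2 (expiry=54+4=58). clock=54
Op 18: insert c.com -> 10.0.0.1 (expiry=54+13=67). clock=54
Op 19: tick 7 -> clock=61. purged={a.com}
Op 20: tick 9 -> clock=70. purged={c.com}
Op 21: insert b.com -> 10.0.0.2 (expiry=70+13=83). clock=70
Op 22: tick 11 -> clock=81.
Op 23: tick 4 -> clock=85. purged={b.com}
Op 24: insert c.com -> 10.0.0.2 (expiry=85+15=100). clock=85
Final cache (unexpired): {c.com} -> size=1

Answer: 1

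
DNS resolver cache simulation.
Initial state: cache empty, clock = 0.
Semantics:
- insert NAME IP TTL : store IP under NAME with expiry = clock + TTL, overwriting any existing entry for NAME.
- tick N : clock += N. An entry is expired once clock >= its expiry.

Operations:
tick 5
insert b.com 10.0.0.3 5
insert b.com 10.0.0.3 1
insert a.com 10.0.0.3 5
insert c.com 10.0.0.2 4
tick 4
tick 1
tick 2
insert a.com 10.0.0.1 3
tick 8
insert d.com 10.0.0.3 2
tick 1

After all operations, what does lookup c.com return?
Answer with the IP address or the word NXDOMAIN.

Answer: NXDOMAIN

Derivation:
Op 1: tick 5 -> clock=5.
Op 2: insert b.com -> 10.0.0.3 (expiry=5+5=10). clock=5
Op 3: insert b.com -> 10.0.0.3 (expiry=5+1=6). clock=5
Op 4: insert a.com -> 10.0.0.3 (expiry=5+5=10). clock=5
Op 5: insert c.com -> 10.0.0.2 (expiry=5+4=9). clock=5
Op 6: tick 4 -> clock=9. purged={b.com,c.com}
Op 7: tick 1 -> clock=10. purged={a.com}
Op 8: tick 2 -> clock=12.
Op 9: insert a.com -> 10.0.0.1 (expiry=12+3=15). clock=12
Op 10: tick 8 -> clock=20. purged={a.com}
Op 11: insert d.com -> 10.0.0.3 (expiry=20+2=22). clock=20
Op 12: tick 1 -> clock=21.
lookup c.com: not in cache (expired or never inserted)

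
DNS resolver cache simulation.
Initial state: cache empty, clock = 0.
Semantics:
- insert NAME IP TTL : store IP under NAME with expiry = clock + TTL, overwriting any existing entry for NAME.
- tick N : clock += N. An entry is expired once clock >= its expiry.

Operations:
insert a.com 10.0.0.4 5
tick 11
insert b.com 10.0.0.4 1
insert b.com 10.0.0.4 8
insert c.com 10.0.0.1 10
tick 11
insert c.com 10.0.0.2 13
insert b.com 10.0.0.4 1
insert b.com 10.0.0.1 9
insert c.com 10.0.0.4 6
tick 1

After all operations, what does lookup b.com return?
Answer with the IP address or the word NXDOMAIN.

Op 1: insert a.com -> 10.0.0.4 (expiry=0+5=5). clock=0
Op 2: tick 11 -> clock=11. purged={a.com}
Op 3: insert b.com -> 10.0.0.4 (expiry=11+1=12). clock=11
Op 4: insert b.com -> 10.0.0.4 (expiry=11+8=19). clock=11
Op 5: insert c.com -> 10.0.0.1 (expiry=11+10=21). clock=11
Op 6: tick 11 -> clock=22. purged={b.com,c.com}
Op 7: insert c.com -> 10.0.0.2 (expiry=22+13=35). clock=22
Op 8: insert b.com -> 10.0.0.4 (expiry=22+1=23). clock=22
Op 9: insert b.com -> 10.0.0.1 (expiry=22+9=31). clock=22
Op 10: insert c.com -> 10.0.0.4 (expiry=22+6=28). clock=22
Op 11: tick 1 -> clock=23.
lookup b.com: present, ip=10.0.0.1 expiry=31 > clock=23

Answer: 10.0.0.1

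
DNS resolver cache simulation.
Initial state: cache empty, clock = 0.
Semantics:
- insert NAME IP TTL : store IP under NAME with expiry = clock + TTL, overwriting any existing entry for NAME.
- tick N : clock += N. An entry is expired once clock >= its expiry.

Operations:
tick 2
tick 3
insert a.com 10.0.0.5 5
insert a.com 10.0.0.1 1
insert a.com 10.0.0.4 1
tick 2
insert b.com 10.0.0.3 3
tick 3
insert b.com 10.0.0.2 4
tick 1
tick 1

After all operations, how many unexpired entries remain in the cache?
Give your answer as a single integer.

Answer: 1

Derivation:
Op 1: tick 2 -> clock=2.
Op 2: tick 3 -> clock=5.
Op 3: insert a.com -> 10.0.0.5 (expiry=5+5=10). clock=5
Op 4: insert a.com -> 10.0.0.1 (expiry=5+1=6). clock=5
Op 5: insert a.com -> 10.0.0.4 (expiry=5+1=6). clock=5
Op 6: tick 2 -> clock=7. purged={a.com}
Op 7: insert b.com -> 10.0.0.3 (expiry=7+3=10). clock=7
Op 8: tick 3 -> clock=10. purged={b.com}
Op 9: insert b.com -> 10.0.0.2 (expiry=10+4=14). clock=10
Op 10: tick 1 -> clock=11.
Op 11: tick 1 -> clock=12.
Final cache (unexpired): {b.com} -> size=1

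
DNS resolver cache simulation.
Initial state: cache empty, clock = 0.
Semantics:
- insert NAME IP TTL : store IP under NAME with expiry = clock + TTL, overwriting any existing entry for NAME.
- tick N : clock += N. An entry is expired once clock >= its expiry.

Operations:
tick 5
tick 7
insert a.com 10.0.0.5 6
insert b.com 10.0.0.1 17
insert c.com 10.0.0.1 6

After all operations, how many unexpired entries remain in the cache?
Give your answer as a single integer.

Op 1: tick 5 -> clock=5.
Op 2: tick 7 -> clock=12.
Op 3: insert a.com -> 10.0.0.5 (expiry=12+6=18). clock=12
Op 4: insert b.com -> 10.0.0.1 (expiry=12+17=29). clock=12
Op 5: insert c.com -> 10.0.0.1 (expiry=12+6=18). clock=12
Final cache (unexpired): {a.com,b.com,c.com} -> size=3

Answer: 3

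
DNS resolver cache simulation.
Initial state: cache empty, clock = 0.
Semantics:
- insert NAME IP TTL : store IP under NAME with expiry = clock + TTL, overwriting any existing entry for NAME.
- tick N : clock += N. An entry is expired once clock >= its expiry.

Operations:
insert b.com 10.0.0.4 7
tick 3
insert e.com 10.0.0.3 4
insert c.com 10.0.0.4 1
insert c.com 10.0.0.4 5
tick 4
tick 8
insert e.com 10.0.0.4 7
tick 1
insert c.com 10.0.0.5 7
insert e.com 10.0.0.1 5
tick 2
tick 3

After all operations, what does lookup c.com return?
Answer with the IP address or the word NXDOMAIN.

Answer: 10.0.0.5

Derivation:
Op 1: insert b.com -> 10.0.0.4 (expiry=0+7=7). clock=0
Op 2: tick 3 -> clock=3.
Op 3: insert e.com -> 10.0.0.3 (expiry=3+4=7). clock=3
Op 4: insert c.com -> 10.0.0.4 (expiry=3+1=4). clock=3
Op 5: insert c.com -> 10.0.0.4 (expiry=3+5=8). clock=3
Op 6: tick 4 -> clock=7. purged={b.com,e.com}
Op 7: tick 8 -> clock=15. purged={c.com}
Op 8: insert e.com -> 10.0.0.4 (expiry=15+7=22). clock=15
Op 9: tick 1 -> clock=16.
Op 10: insert c.com -> 10.0.0.5 (expiry=16+7=23). clock=16
Op 11: insert e.com -> 10.0.0.1 (expiry=16+5=21). clock=16
Op 12: tick 2 -> clock=18.
Op 13: tick 3 -> clock=21. purged={e.com}
lookup c.com: present, ip=10.0.0.5 expiry=23 > clock=21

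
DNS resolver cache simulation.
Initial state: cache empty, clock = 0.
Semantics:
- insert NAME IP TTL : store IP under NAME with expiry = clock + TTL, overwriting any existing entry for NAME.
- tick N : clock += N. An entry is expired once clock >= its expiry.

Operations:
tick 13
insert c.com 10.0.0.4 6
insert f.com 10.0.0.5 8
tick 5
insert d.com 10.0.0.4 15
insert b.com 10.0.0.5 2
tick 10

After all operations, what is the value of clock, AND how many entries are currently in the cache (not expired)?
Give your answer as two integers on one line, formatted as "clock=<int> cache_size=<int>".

Answer: clock=28 cache_size=1

Derivation:
Op 1: tick 13 -> clock=13.
Op 2: insert c.com -> 10.0.0.4 (expiry=13+6=19). clock=13
Op 3: insert f.com -> 10.0.0.5 (expiry=13+8=21). clock=13
Op 4: tick 5 -> clock=18.
Op 5: insert d.com -> 10.0.0.4 (expiry=18+15=33). clock=18
Op 6: insert b.com -> 10.0.0.5 (expiry=18+2=20). clock=18
Op 7: tick 10 -> clock=28. purged={b.com,c.com,f.com}
Final clock = 28
Final cache (unexpired): {d.com} -> size=1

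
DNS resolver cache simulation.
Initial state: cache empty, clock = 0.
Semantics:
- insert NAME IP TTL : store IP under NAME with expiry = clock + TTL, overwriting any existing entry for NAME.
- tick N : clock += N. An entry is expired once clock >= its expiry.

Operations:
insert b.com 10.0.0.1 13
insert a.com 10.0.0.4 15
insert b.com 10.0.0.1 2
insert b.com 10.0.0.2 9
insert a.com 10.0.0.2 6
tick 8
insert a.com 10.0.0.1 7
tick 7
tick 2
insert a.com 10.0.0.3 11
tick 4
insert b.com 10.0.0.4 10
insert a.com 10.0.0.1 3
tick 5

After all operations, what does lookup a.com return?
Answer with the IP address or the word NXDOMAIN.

Answer: NXDOMAIN

Derivation:
Op 1: insert b.com -> 10.0.0.1 (expiry=0+13=13). clock=0
Op 2: insert a.com -> 10.0.0.4 (expiry=0+15=15). clock=0
Op 3: insert b.com -> 10.0.0.1 (expiry=0+2=2). clock=0
Op 4: insert b.com -> 10.0.0.2 (expiry=0+9=9). clock=0
Op 5: insert a.com -> 10.0.0.2 (expiry=0+6=6). clock=0
Op 6: tick 8 -> clock=8. purged={a.com}
Op 7: insert a.com -> 10.0.0.1 (expiry=8+7=15). clock=8
Op 8: tick 7 -> clock=15. purged={a.com,b.com}
Op 9: tick 2 -> clock=17.
Op 10: insert a.com -> 10.0.0.3 (expiry=17+11=28). clock=17
Op 11: tick 4 -> clock=21.
Op 12: insert b.com -> 10.0.0.4 (expiry=21+10=31). clock=21
Op 13: insert a.com -> 10.0.0.1 (expiry=21+3=24). clock=21
Op 14: tick 5 -> clock=26. purged={a.com}
lookup a.com: not in cache (expired or never inserted)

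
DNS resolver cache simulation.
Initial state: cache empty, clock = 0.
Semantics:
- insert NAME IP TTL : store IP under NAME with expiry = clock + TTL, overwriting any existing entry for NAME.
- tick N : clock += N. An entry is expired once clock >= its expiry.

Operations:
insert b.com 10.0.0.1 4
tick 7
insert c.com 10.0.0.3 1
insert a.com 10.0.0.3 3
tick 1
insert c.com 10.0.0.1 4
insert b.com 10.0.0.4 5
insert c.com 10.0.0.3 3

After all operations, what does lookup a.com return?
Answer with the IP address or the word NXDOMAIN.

Answer: 10.0.0.3

Derivation:
Op 1: insert b.com -> 10.0.0.1 (expiry=0+4=4). clock=0
Op 2: tick 7 -> clock=7. purged={b.com}
Op 3: insert c.com -> 10.0.0.3 (expiry=7+1=8). clock=7
Op 4: insert a.com -> 10.0.0.3 (expiry=7+3=10). clock=7
Op 5: tick 1 -> clock=8. purged={c.com}
Op 6: insert c.com -> 10.0.0.1 (expiry=8+4=12). clock=8
Op 7: insert b.com -> 10.0.0.4 (expiry=8+5=13). clock=8
Op 8: insert c.com -> 10.0.0.3 (expiry=8+3=11). clock=8
lookup a.com: present, ip=10.0.0.3 expiry=10 > clock=8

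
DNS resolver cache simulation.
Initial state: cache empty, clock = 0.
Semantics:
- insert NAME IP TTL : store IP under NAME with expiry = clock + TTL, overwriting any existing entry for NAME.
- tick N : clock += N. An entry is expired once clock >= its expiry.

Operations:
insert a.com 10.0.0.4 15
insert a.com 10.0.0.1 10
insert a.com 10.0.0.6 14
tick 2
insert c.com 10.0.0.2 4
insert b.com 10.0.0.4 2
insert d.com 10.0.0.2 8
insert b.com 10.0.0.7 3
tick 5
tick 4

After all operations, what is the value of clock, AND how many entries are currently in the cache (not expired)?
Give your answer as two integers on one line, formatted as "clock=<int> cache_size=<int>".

Answer: clock=11 cache_size=1

Derivation:
Op 1: insert a.com -> 10.0.0.4 (expiry=0+15=15). clock=0
Op 2: insert a.com -> 10.0.0.1 (expiry=0+10=10). clock=0
Op 3: insert a.com -> 10.0.0.6 (expiry=0+14=14). clock=0
Op 4: tick 2 -> clock=2.
Op 5: insert c.com -> 10.0.0.2 (expiry=2+4=6). clock=2
Op 6: insert b.com -> 10.0.0.4 (expiry=2+2=4). clock=2
Op 7: insert d.com -> 10.0.0.2 (expiry=2+8=10). clock=2
Op 8: insert b.com -> 10.0.0.7 (expiry=2+3=5). clock=2
Op 9: tick 5 -> clock=7. purged={b.com,c.com}
Op 10: tick 4 -> clock=11. purged={d.com}
Final clock = 11
Final cache (unexpired): {a.com} -> size=1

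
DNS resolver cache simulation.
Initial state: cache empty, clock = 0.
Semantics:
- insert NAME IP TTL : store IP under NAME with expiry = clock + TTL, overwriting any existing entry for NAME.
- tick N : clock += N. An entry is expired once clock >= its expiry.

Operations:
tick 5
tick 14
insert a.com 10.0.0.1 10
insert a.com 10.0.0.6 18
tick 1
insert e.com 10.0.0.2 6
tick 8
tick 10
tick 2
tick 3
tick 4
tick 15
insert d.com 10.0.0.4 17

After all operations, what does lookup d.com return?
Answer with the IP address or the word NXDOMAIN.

Op 1: tick 5 -> clock=5.
Op 2: tick 14 -> clock=19.
Op 3: insert a.com -> 10.0.0.1 (expiry=19+10=29). clock=19
Op 4: insert a.com -> 10.0.0.6 (expiry=19+18=37). clock=19
Op 5: tick 1 -> clock=20.
Op 6: insert e.com -> 10.0.0.2 (expiry=20+6=26). clock=20
Op 7: tick 8 -> clock=28. purged={e.com}
Op 8: tick 10 -> clock=38. purged={a.com}
Op 9: tick 2 -> clock=40.
Op 10: tick 3 -> clock=43.
Op 11: tick 4 -> clock=47.
Op 12: tick 15 -> clock=62.
Op 13: insert d.com -> 10.0.0.4 (expiry=62+17=79). clock=62
lookup d.com: present, ip=10.0.0.4 expiry=79 > clock=62

Answer: 10.0.0.4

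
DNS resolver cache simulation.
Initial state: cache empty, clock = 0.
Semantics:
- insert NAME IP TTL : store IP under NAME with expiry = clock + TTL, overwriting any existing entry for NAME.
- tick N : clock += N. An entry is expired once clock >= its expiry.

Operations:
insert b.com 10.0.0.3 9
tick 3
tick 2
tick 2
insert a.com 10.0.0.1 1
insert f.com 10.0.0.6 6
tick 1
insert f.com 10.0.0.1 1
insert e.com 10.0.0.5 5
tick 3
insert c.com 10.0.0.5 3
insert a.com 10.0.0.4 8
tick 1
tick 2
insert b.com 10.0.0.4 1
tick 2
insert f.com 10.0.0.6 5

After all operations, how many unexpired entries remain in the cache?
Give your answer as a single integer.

Answer: 2

Derivation:
Op 1: insert b.com -> 10.0.0.3 (expiry=0+9=9). clock=0
Op 2: tick 3 -> clock=3.
Op 3: tick 2 -> clock=5.
Op 4: tick 2 -> clock=7.
Op 5: insert a.com -> 10.0.0.1 (expiry=7+1=8). clock=7
Op 6: insert f.com -> 10.0.0.6 (expiry=7+6=13). clock=7
Op 7: tick 1 -> clock=8. purged={a.com}
Op 8: insert f.com -> 10.0.0.1 (expiry=8+1=9). clock=8
Op 9: insert e.com -> 10.0.0.5 (expiry=8+5=13). clock=8
Op 10: tick 3 -> clock=11. purged={b.com,f.com}
Op 11: insert c.com -> 10.0.0.5 (expiry=11+3=14). clock=11
Op 12: insert a.com -> 10.0.0.4 (expiry=11+8=19). clock=11
Op 13: tick 1 -> clock=12.
Op 14: tick 2 -> clock=14. purged={c.com,e.com}
Op 15: insert b.com -> 10.0.0.4 (expiry=14+1=15). clock=14
Op 16: tick 2 -> clock=16. purged={b.com}
Op 17: insert f.com -> 10.0.0.6 (expiry=16+5=21). clock=16
Final cache (unexpired): {a.com,f.com} -> size=2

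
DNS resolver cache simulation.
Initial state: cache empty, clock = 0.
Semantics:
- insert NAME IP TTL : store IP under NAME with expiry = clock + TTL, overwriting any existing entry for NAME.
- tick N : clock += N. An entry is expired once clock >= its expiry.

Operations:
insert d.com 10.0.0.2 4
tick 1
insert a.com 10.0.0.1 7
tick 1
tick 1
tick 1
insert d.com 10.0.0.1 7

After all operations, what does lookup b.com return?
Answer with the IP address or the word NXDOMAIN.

Op 1: insert d.com -> 10.0.0.2 (expiry=0+4=4). clock=0
Op 2: tick 1 -> clock=1.
Op 3: insert a.com -> 10.0.0.1 (expiry=1+7=8). clock=1
Op 4: tick 1 -> clock=2.
Op 5: tick 1 -> clock=3.
Op 6: tick 1 -> clock=4. purged={d.com}
Op 7: insert d.com -> 10.0.0.1 (expiry=4+7=11). clock=4
lookup b.com: not in cache (expired or never inserted)

Answer: NXDOMAIN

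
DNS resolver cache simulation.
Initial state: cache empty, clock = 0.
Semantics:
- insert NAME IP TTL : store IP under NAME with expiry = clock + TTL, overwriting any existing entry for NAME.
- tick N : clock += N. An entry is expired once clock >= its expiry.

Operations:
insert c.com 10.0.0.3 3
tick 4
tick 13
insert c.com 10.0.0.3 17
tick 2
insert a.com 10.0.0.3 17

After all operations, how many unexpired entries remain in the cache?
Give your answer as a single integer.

Answer: 2

Derivation:
Op 1: insert c.com -> 10.0.0.3 (expiry=0+3=3). clock=0
Op 2: tick 4 -> clock=4. purged={c.com}
Op 3: tick 13 -> clock=17.
Op 4: insert c.com -> 10.0.0.3 (expiry=17+17=34). clock=17
Op 5: tick 2 -> clock=19.
Op 6: insert a.com -> 10.0.0.3 (expiry=19+17=36). clock=19
Final cache (unexpired): {a.com,c.com} -> size=2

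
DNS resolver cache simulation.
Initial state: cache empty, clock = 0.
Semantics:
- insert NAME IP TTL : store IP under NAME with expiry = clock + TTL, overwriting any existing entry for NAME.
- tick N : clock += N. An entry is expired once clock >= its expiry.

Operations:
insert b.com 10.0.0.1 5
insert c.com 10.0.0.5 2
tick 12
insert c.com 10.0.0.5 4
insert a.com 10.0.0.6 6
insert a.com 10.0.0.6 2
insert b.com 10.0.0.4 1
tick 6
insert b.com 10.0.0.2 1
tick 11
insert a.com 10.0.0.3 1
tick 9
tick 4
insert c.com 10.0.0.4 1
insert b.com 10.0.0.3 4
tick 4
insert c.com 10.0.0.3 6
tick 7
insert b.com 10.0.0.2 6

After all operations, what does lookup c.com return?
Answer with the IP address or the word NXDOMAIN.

Answer: NXDOMAIN

Derivation:
Op 1: insert b.com -> 10.0.0.1 (expiry=0+5=5). clock=0
Op 2: insert c.com -> 10.0.0.5 (expiry=0+2=2). clock=0
Op 3: tick 12 -> clock=12. purged={b.com,c.com}
Op 4: insert c.com -> 10.0.0.5 (expiry=12+4=16). clock=12
Op 5: insert a.com -> 10.0.0.6 (expiry=12+6=18). clock=12
Op 6: insert a.com -> 10.0.0.6 (expiry=12+2=14). clock=12
Op 7: insert b.com -> 10.0.0.4 (expiry=12+1=13). clock=12
Op 8: tick 6 -> clock=18. purged={a.com,b.com,c.com}
Op 9: insert b.com -> 10.0.0.2 (expiry=18+1=19). clock=18
Op 10: tick 11 -> clock=29. purged={b.com}
Op 11: insert a.com -> 10.0.0.3 (expiry=29+1=30). clock=29
Op 12: tick 9 -> clock=38. purged={a.com}
Op 13: tick 4 -> clock=42.
Op 14: insert c.com -> 10.0.0.4 (expiry=42+1=43). clock=42
Op 15: insert b.com -> 10.0.0.3 (expiry=42+4=46). clock=42
Op 16: tick 4 -> clock=46. purged={b.com,c.com}
Op 17: insert c.com -> 10.0.0.3 (expiry=46+6=52). clock=46
Op 18: tick 7 -> clock=53. purged={c.com}
Op 19: insert b.com -> 10.0.0.2 (expiry=53+6=59). clock=53
lookup c.com: not in cache (expired or never inserted)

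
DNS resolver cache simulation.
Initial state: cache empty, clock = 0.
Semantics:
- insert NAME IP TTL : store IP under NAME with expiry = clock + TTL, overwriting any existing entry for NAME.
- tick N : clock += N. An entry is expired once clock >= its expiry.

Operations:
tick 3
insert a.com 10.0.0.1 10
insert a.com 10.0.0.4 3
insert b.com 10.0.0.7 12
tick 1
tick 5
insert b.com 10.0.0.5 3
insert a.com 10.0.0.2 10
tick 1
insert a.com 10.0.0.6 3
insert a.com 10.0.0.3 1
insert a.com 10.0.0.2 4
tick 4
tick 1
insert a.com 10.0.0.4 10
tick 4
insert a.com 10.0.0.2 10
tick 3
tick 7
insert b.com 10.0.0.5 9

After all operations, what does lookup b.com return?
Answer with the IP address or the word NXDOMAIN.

Op 1: tick 3 -> clock=3.
Op 2: insert a.com -> 10.0.0.1 (expiry=3+10=13). clock=3
Op 3: insert a.com -> 10.0.0.4 (expiry=3+3=6). clock=3
Op 4: insert b.com -> 10.0.0.7 (expiry=3+12=15). clock=3
Op 5: tick 1 -> clock=4.
Op 6: tick 5 -> clock=9. purged={a.com}
Op 7: insert b.com -> 10.0.0.5 (expiry=9+3=12). clock=9
Op 8: insert a.com -> 10.0.0.2 (expiry=9+10=19). clock=9
Op 9: tick 1 -> clock=10.
Op 10: insert a.com -> 10.0.0.6 (expiry=10+3=13). clock=10
Op 11: insert a.com -> 10.0.0.3 (expiry=10+1=11). clock=10
Op 12: insert a.com -> 10.0.0.2 (expiry=10+4=14). clock=10
Op 13: tick 4 -> clock=14. purged={a.com,b.com}
Op 14: tick 1 -> clock=15.
Op 15: insert a.com -> 10.0.0.4 (expiry=15+10=25). clock=15
Op 16: tick 4 -> clock=19.
Op 17: insert a.com -> 10.0.0.2 (expiry=19+10=29). clock=19
Op 18: tick 3 -> clock=22.
Op 19: tick 7 -> clock=29. purged={a.com}
Op 20: insert b.com -> 10.0.0.5 (expiry=29+9=38). clock=29
lookup b.com: present, ip=10.0.0.5 expiry=38 > clock=29

Answer: 10.0.0.5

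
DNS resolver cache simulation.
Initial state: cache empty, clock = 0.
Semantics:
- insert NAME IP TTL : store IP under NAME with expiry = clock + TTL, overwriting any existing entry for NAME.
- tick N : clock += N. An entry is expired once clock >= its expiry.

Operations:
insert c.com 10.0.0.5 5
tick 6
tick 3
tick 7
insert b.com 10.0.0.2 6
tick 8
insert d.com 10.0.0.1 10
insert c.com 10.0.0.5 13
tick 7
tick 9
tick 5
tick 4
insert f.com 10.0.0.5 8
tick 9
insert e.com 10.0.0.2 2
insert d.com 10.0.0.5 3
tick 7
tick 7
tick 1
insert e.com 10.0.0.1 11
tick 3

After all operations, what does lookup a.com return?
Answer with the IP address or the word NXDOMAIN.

Op 1: insert c.com -> 10.0.0.5 (expiry=0+5=5). clock=0
Op 2: tick 6 -> clock=6. purged={c.com}
Op 3: tick 3 -> clock=9.
Op 4: tick 7 -> clock=16.
Op 5: insert b.com -> 10.0.0.2 (expiry=16+6=22). clock=16
Op 6: tick 8 -> clock=24. purged={b.com}
Op 7: insert d.com -> 10.0.0.1 (expiry=24+10=34). clock=24
Op 8: insert c.com -> 10.0.0.5 (expiry=24+13=37). clock=24
Op 9: tick 7 -> clock=31.
Op 10: tick 9 -> clock=40. purged={c.com,d.com}
Op 11: tick 5 -> clock=45.
Op 12: tick 4 -> clock=49.
Op 13: insert f.com -> 10.0.0.5 (expiry=49+8=57). clock=49
Op 14: tick 9 -> clock=58. purged={f.com}
Op 15: insert e.com -> 10.0.0.2 (expiry=58+2=60). clock=58
Op 16: insert d.com -> 10.0.0.5 (expiry=58+3=61). clock=58
Op 17: tick 7 -> clock=65. purged={d.com,e.com}
Op 18: tick 7 -> clock=72.
Op 19: tick 1 -> clock=73.
Op 20: insert e.com -> 10.0.0.1 (expiry=73+11=84). clock=73
Op 21: tick 3 -> clock=76.
lookup a.com: not in cache (expired or never inserted)

Answer: NXDOMAIN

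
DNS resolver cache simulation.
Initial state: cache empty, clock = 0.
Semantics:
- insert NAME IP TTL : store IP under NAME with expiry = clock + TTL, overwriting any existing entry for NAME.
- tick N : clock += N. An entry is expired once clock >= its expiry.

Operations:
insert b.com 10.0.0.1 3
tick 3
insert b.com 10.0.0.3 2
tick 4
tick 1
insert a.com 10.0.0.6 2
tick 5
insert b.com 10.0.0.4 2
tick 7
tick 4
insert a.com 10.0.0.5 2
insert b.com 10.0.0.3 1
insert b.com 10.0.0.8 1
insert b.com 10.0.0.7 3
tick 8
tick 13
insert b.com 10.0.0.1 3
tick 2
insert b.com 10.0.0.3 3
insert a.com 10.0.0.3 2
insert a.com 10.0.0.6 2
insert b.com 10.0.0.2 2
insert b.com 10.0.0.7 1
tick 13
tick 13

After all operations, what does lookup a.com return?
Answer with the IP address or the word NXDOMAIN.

Answer: NXDOMAIN

Derivation:
Op 1: insert b.com -> 10.0.0.1 (expiry=0+3=3). clock=0
Op 2: tick 3 -> clock=3. purged={b.com}
Op 3: insert b.com -> 10.0.0.3 (expiry=3+2=5). clock=3
Op 4: tick 4 -> clock=7. purged={b.com}
Op 5: tick 1 -> clock=8.
Op 6: insert a.com -> 10.0.0.6 (expiry=8+2=10). clock=8
Op 7: tick 5 -> clock=13. purged={a.com}
Op 8: insert b.com -> 10.0.0.4 (expiry=13+2=15). clock=13
Op 9: tick 7 -> clock=20. purged={b.com}
Op 10: tick 4 -> clock=24.
Op 11: insert a.com -> 10.0.0.5 (expiry=24+2=26). clock=24
Op 12: insert b.com -> 10.0.0.3 (expiry=24+1=25). clock=24
Op 13: insert b.com -> 10.0.0.8 (expiry=24+1=25). clock=24
Op 14: insert b.com -> 10.0.0.7 (expiry=24+3=27). clock=24
Op 15: tick 8 -> clock=32. purged={a.com,b.com}
Op 16: tick 13 -> clock=45.
Op 17: insert b.com -> 10.0.0.1 (expiry=45+3=48). clock=45
Op 18: tick 2 -> clock=47.
Op 19: insert b.com -> 10.0.0.3 (expiry=47+3=50). clock=47
Op 20: insert a.com -> 10.0.0.3 (expiry=47+2=49). clock=47
Op 21: insert a.com -> 10.0.0.6 (expiry=47+2=49). clock=47
Op 22: insert b.com -> 10.0.0.2 (expiry=47+2=49). clock=47
Op 23: insert b.com -> 10.0.0.7 (expiry=47+1=48). clock=47
Op 24: tick 13 -> clock=60. purged={a.com,b.com}
Op 25: tick 13 -> clock=73.
lookup a.com: not in cache (expired or never inserted)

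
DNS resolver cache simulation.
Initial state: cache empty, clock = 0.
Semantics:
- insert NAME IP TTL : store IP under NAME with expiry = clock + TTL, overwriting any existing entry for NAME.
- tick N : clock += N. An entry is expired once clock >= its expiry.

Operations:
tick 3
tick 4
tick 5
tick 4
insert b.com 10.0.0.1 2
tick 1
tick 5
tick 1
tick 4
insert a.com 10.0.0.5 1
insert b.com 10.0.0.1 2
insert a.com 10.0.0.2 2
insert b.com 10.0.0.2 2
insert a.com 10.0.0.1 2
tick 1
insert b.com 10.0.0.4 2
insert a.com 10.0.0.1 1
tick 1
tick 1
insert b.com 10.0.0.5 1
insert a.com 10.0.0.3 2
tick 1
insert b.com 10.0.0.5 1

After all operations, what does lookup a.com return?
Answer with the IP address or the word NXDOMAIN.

Op 1: tick 3 -> clock=3.
Op 2: tick 4 -> clock=7.
Op 3: tick 5 -> clock=12.
Op 4: tick 4 -> clock=16.
Op 5: insert b.com -> 10.0.0.1 (expiry=16+2=18). clock=16
Op 6: tick 1 -> clock=17.
Op 7: tick 5 -> clock=22. purged={b.com}
Op 8: tick 1 -> clock=23.
Op 9: tick 4 -> clock=27.
Op 10: insert a.com -> 10.0.0.5 (expiry=27+1=28). clock=27
Op 11: insert b.com -> 10.0.0.1 (expiry=27+2=29). clock=27
Op 12: insert a.com -> 10.0.0.2 (expiry=27+2=29). clock=27
Op 13: insert b.com -> 10.0.0.2 (expiry=27+2=29). clock=27
Op 14: insert a.com -> 10.0.0.1 (expiry=27+2=29). clock=27
Op 15: tick 1 -> clock=28.
Op 16: insert b.com -> 10.0.0.4 (expiry=28+2=30). clock=28
Op 17: insert a.com -> 10.0.0.1 (expiry=28+1=29). clock=28
Op 18: tick 1 -> clock=29. purged={a.com}
Op 19: tick 1 -> clock=30. purged={b.com}
Op 20: insert b.com -> 10.0.0.5 (expiry=30+1=31). clock=30
Op 21: insert a.com -> 10.0.0.3 (expiry=30+2=32). clock=30
Op 22: tick 1 -> clock=31. purged={b.com}
Op 23: insert b.com -> 10.0.0.5 (expiry=31+1=32). clock=31
lookup a.com: present, ip=10.0.0.3 expiry=32 > clock=31

Answer: 10.0.0.3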